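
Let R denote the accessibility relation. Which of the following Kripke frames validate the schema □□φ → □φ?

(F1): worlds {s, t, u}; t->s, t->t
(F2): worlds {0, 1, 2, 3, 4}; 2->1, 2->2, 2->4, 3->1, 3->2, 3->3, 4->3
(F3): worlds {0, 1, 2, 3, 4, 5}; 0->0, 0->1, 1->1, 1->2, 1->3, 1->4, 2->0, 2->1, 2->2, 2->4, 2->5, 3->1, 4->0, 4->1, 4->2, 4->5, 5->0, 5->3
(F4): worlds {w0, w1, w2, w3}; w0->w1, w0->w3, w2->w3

The schema corresponds to density: ∀x ∀y (Rxy → ∃z (Rxz ∧ Rzy)).
(F1): holds.
(F2): holds.
(F3): fails — R53 but no z with R5z and Rz3.
(F4): fails — Rw0w1 but no z with Rw0z and Rzw1.

(F1), (F2)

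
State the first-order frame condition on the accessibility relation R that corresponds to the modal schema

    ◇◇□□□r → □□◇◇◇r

This is a Sahlqvist (Geach-type) schema ◇^2□^3r → □^2◇^3r.
Minimal-valuation argument: fix x; take any y with xR^2y and any z with xR^2z. Set V(r) to the set of worlds R-reachable from y in exactly 3 steps. Then □^3r holds at y, so the antecedent holds at x; validity forces ◇^3r at z, giving a w with zR^3w and yR^3w.
First-order correspondent: ∀x ∀y ∀z ((xR²y ∧ xR²z) → ∃w (yR³w ∧ zR³w)).

∀x ∀y ∀z ((xR²y ∧ xR²z) → ∃w (yR³w ∧ zR³w))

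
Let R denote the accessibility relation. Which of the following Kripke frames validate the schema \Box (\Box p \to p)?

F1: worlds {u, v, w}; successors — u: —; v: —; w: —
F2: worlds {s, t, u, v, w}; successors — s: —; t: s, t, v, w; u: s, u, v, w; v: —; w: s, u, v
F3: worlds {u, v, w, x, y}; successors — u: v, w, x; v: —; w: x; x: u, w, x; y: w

This is the axiom for shift-reflexivity; its first-order frame correspondent is \forall x \forall y (Rxy \to Ryy).
F1: satisfies the condition.
F2: fails — Ruv but not Rvv.
F3: fails — Ruv but not Rvv.

F1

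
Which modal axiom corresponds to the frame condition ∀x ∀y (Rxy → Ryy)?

□(□q → q)

This is shift-reflexivity; the standard corresponding axiom is T□: □(□q → q).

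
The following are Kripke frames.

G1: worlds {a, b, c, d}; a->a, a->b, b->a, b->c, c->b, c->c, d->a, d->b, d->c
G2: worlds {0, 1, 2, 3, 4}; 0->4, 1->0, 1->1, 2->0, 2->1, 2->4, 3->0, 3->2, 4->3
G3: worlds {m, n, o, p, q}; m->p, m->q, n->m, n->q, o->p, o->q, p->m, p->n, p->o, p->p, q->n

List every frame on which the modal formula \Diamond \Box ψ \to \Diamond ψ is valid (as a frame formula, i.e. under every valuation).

G1

Frame correspondent (Sahlqvist): \forall x \forall y (xRy \to \exists w (yRw \wedge xRw)) — i.e. a generalized confluence (Geach) condition.
G1: satisfies the condition.
G2: fails — 0R4 but no w with 4Rw and 0Rw.
G3: fails — mRq but no w with qRw and mRw.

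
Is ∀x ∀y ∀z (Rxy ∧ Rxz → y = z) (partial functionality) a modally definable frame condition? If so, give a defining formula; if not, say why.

This is a Sahlqvist condition; the CD axiom ◇r → □r defines it.

Yes — defined by ◇r → □r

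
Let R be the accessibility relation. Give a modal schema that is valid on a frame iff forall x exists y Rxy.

□q → ◇q

A defining formula is □q → ◇q (the D axiom).
Suppose □q→◇q is valid. At any x set V(q)=W. Then □q at x, so ◇q at x, so x has a successor.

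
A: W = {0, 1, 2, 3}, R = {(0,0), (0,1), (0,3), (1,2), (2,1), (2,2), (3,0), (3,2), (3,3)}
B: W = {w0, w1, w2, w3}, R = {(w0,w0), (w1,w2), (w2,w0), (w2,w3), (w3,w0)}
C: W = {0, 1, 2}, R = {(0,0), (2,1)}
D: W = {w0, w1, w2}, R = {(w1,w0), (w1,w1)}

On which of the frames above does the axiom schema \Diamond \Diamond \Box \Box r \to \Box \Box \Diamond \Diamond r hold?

A, B, C

This is the axiom for a generalized confluence (Geach) condition; its first-order frame correspondent is \forall x \forall y \forall z ((x R^2 y \wedge x R^2 z) \to \exists w (y R^2 w \wedge z R^2 w)).
A: satisfies the condition.
B: satisfies the condition.
C: satisfies the condition.
D: fails — w1R²w0, w1R²w0 but no w with w0R²w and w0R²w.
Valid on: A, B, C.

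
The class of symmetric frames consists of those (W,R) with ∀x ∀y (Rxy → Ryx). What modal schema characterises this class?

A defining formula is q → □◇q (the B axiom).

q → □◇q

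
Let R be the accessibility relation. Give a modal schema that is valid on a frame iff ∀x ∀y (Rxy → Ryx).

ψ → □◇ψ

A defining formula is ψ → □◇ψ (the B axiom).
Suppose ψ→□◇ψ is valid. Take Rxy and set V(ψ)={x}. Then ψ at x, so □◇ψ at x, so ◇ψ at y, so some z with Ryz has ψ; z=x, i.e. Ryx.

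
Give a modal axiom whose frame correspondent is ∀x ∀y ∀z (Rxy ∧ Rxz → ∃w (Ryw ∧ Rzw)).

◇□ψ → □◇ψ

A defining formula is ◇□ψ → □◇ψ (the .2 axiom).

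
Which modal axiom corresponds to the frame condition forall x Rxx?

□r → r

The condition is reflexivity. The T schema □r → r defines it.
Suppose □r→r is valid. At any x set V(r)={w : Rxw}. Then □r holds at x, so r holds at x, i.e. Rxx.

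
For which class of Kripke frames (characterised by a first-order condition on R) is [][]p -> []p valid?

This is the C4 axiom.
Its frame correspondent is density — forall x forall y (Rxy -> exists z (Rxz & Rzy)).

density: forall x forall y (Rxy -> exists z (Rxz & Rzy))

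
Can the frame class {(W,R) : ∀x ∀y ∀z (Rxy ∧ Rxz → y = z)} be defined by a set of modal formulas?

Yes: it is partial functionality, defined by the CD schema ◇p → □p.
Suppose ◇p→□p is valid. Take Rxy, Rxz and set V(p)={y}. Then ◇p at x, so □p at x, so p at z, i.e. z=y.

Yes, by ◇p → □p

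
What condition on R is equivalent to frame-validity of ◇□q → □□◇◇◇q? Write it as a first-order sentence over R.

∀x ∀y ∀z ((xRy ∧ xR²z) → ∃w (yRw ∧ zR³w))

This is a Sahlqvist (Geach-type) schema ◇^1□^1q → □^2◇^3q.
First-order correspondent: ∀x ∀y ∀z ((xRy ∧ xR²z) → ∃w (yRw ∧ zR³w)).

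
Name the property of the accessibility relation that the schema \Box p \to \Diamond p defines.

Suppose □p→◇p is valid. At any x set V(p)=W. Then □p at x, so ◇p at x, so x has a successor.
The converse is a direct semantic check.
Frame condition: \forall x \exists y Rxy.

seriality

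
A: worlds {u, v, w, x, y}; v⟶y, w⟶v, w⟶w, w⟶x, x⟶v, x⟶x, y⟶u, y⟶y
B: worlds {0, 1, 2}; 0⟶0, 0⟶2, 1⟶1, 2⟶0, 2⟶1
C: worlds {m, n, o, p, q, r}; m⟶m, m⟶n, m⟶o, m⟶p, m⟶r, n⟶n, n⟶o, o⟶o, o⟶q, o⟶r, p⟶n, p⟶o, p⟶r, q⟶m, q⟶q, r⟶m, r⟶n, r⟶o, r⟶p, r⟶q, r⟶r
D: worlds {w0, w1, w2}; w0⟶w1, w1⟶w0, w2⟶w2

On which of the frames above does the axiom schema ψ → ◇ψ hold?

This is the axiom for reflexivity; its first-order frame correspondent is ∀x Rxx.
A: fails — world u does not see itself.
B: fails — world 2 does not see itself.
C: fails — world p does not see itself.
D: fails — world w0 does not see itself.

none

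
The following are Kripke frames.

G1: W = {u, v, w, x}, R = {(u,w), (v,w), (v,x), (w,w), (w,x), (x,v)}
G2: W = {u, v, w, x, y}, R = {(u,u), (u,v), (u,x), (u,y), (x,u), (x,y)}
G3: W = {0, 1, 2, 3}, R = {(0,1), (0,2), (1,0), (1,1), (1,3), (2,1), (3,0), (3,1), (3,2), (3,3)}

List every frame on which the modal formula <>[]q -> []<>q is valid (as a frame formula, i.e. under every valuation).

G3

The schema corresponds to convergence: forall x forall y forall z (Rxy & Rxz -> exists w (Ryw & Rzw)).
G1: fails — Rvw and Rvx but w and x have no common successor.
G2: fails — Ruv and Ruv but v and v have no common successor.
G3: satisfies the condition.
Valid on: G3.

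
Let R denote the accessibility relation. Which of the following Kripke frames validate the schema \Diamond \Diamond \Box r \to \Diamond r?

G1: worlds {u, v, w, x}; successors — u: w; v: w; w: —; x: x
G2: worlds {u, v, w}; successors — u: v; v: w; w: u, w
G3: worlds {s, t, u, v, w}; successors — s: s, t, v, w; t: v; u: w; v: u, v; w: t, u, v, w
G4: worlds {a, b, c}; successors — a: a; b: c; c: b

G1, G4

Frame correspondent (Sahlqvist): \forall x \forall y (x R^2 y \to \exists w (yRw \wedge xRw)) — i.e. a generalized confluence (Geach) condition.
G1: holds.
G2: fails — uR²w but no t with wRt and uRt.
G3: fails — tR²u but no w* with uRw* and tRw*.
G4: holds.
Valid on: G1, G4.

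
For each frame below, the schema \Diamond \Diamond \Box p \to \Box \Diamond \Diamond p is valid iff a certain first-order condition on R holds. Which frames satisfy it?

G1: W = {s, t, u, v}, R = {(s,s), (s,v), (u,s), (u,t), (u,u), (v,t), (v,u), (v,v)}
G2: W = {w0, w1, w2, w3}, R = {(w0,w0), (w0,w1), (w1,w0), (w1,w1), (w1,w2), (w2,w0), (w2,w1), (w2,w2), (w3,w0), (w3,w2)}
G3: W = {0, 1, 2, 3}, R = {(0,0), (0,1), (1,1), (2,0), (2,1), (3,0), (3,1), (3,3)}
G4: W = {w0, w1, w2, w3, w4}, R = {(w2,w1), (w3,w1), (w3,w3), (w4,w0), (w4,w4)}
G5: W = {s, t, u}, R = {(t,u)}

G2, G3, G5

Frame correspondent (Sahlqvist): \forall x \forall y \forall z ((x R^2 y \wedge xRz) \to \exists w (yRw \wedge z R^2 w)) — i.e. a generalized confluence (Geach) condition.
G1: fails — sR²t, sRs but no w with tRw and sR²w.
G2: holds.
G3: holds.
G4: fails — w3R²w1, w3Rw1 but no w with w1Rw and w1R²w.
G5: holds.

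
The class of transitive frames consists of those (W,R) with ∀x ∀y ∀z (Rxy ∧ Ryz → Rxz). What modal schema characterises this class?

□ψ → □□ψ

A defining formula is □ψ → □□ψ (the 4 axiom).
Suppose □ψ→□□ψ is valid. Take Rxy, Ryz and set V(ψ)={w : Rxw}. Then □ψ at x, so □□ψ at x, so □ψ at y, so ψ at z, i.e. Rxz.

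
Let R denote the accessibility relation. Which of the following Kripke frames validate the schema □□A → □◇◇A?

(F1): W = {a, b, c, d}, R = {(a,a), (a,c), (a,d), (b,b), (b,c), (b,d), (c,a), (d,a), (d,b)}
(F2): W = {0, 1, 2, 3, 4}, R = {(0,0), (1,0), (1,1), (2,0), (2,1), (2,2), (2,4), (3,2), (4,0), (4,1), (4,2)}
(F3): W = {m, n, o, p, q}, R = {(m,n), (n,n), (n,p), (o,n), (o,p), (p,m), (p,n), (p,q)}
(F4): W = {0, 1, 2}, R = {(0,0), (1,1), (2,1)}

Frame correspondent (Sahlqvist): ∀x ∀z (xRz → ∃w (xR²w ∧ zR²w)) — i.e. a generalized confluence (Geach) condition.
(F1): condition met.
(F2): condition met.
(F3): fails — pRq but no w with pR²w and qR²w.
(F4): condition met.

(F1), (F2), (F4)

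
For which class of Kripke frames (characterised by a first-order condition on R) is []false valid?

emptiness of R

□⊥ is valid iff no world has any successor (otherwise □⊥ fails at any world with one).
Conversely, on a frame with emptiness of R the schema holds at every world under every valuation.
Frame condition: forall x forall y ~Rxy.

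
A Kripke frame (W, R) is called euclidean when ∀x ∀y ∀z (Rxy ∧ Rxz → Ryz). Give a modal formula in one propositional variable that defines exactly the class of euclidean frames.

◇ψ → □◇ψ

This is the Euclidean property; the standard corresponding axiom is 5: ◇ψ → □◇ψ.
Suppose ◇ψ→□◇ψ is valid. Take Rxy, Rxz and set V(ψ)={y}. Then ◇ψ at x, so □◇ψ at x, so ◇ψ at z, so some w with Rzw has ψ; w=y, i.e. Rzy. By symmetry of the argument, Ryz.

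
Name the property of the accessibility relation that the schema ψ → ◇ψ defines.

Reflexivity

Replacing ψ by ¬ψ and contraposing gives the equivalent schema □ψ → ψ.
Suppose □ψ→ψ is valid. At any x set V(ψ)={w : Rxw}. Then □ψ holds at x, so ψ holds at x, i.e. Rxx.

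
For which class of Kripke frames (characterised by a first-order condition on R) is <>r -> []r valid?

partial functionality: forall x forall y forall z (Rxy & Rxz -> y = z)

This schema is the CD axiom.
Its frame correspondent is partial functionality — forall x forall y forall z (Rxy & Rxz -> y = z).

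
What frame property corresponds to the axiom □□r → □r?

Suppose □□r→□r is valid. Take Rxy and set V(r)={w : xR²w}. Then □□r at x, so □r at x, so r at y, i.e. ∃z(Rxz∧Rzy).

density: ∀x ∀y (Rxy → ∃z (Rxz ∧ Rzy))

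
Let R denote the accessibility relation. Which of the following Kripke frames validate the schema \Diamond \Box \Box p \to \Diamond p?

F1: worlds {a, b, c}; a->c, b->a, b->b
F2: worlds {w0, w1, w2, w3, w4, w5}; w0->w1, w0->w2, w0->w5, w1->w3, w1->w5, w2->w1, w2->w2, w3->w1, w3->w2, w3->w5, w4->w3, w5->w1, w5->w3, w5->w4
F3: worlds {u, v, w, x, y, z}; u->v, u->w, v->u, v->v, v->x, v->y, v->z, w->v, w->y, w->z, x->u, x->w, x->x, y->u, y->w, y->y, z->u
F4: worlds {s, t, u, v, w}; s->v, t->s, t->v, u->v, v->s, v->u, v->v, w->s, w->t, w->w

F2, F3, F4

Frame correspondent (Sahlqvist): \forall x \forall y (xRy \to \exists w (y R^2 w \wedge xRw)) — i.e. a generalized confluence (Geach) condition.
F1: fails — aRc but no w with cR²w and aRw.
F2: ✓.
F3: ✓.
F4: ✓.
Valid on: F2, F3, F4.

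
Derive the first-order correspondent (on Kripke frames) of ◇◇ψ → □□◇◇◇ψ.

∀x ∀y ∀z ((xR²y ∧ xR²z) → ∃w (y = w ∧ zR³w))

This is a Sahlqvist (Geach-type) schema ◇^2□^0ψ → □^2◇^3ψ.
Minimal-valuation argument: fix x; take any y with xR^2y and any z with xR^2z. Set V(ψ) to the set of worlds R-reachable from y in exactly 0 steps. Then □^0ψ holds at y, so the antecedent holds at x; validity forces ◇^3ψ at z, giving a w with zR^3w and yR^0w.
First-order correspondent: ∀x ∀y ∀z ((xR²y ∧ xR²z) → ∃w (y = w ∧ zR³w)).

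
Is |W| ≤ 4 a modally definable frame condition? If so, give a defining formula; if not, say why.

No

Modal frame validity is preserved under disjoint unions.
Any modal formula valid on each of 5 disjoint one-world frames is valid on their disjoint union (validity is preserved under disjoint unions). Each one-world frame has |W|=1≤4, but the union has |W|=5.
Hence having at most 4 worlds is not modally definable.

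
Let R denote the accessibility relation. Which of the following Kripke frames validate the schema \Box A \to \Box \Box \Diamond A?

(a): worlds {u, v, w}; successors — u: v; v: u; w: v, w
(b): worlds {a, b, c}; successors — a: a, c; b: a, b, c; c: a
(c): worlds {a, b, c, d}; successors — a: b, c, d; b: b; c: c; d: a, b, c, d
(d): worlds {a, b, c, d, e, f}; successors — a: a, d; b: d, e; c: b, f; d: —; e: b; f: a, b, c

The schema corresponds to a generalized confluence (Geach) condition: \forall x \forall z (x R^2 z \to \exists w (xRw \wedge zRw)).
(a): fails — wR²v but no t with wRt and vRt.
(b): satisfies the condition.
(c): satisfies the condition.
(d): fails — aR²d but no w with aRw and dRw.
Valid on: (b), (c).

(b), (c)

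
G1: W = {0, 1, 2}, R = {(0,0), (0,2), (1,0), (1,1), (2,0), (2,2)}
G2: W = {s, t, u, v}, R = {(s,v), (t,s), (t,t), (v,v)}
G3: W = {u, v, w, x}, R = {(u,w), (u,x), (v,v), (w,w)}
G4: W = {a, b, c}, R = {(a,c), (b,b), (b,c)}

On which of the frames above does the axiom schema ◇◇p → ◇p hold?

Frame correspondent (Sahlqvist): ∀x ∀y ∀z (Rxy ∧ Ryz → Rxz) — i.e. transitivity.
G1: fails — R10 and R02 but not R12.
G2: fails — Rts and Rsv but not Rtv.
G3: holds.
G4: holds.

G3, G4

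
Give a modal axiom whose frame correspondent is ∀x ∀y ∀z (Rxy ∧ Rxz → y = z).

◇r → □r

A defining formula is ◇r → □r (the CD axiom).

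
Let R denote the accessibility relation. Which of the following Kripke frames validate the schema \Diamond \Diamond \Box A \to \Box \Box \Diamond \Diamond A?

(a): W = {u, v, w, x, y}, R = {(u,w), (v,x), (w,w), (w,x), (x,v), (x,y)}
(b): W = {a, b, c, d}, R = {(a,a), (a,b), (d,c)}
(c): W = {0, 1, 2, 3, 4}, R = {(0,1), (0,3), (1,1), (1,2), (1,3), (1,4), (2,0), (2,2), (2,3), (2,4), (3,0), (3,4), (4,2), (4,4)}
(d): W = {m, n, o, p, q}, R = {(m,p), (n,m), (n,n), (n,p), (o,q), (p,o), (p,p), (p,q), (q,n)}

The schema corresponds to a generalized confluence (Geach) condition: \forall x \forall y \forall z ((x R^2 y \wedge x R^2 z) \to \exists w (yRw \wedge z R^2 w)).
(a): fails — uR²x, uR²x but no t with xRt and xR²t.
(b): fails — aR²a, aR²b but no w with aRw and bR²w.
(c): holds.
(d): fails — mR²o, mR²o but no w with oRw and oR²w.

(c)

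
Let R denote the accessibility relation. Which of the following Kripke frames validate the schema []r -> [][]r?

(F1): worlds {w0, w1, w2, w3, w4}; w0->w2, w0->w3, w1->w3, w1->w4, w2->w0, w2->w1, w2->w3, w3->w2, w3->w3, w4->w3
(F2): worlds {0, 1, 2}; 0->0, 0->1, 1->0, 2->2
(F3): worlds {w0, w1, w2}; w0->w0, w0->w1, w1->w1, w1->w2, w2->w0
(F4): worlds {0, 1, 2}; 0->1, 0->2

The schema corresponds to transitivity: forall x forall y forall z (Rxy & Ryz -> Rxz).
(F1): fails — Rw3w2 and Rw2w0 but not Rw3w0.
(F2): fails — R10 and R01 but not R11.
(F3): fails — Rw1w2 and Rw2w0 but not Rw1w0.
(F4): satisfies the condition.
Valid on: (F4).

(F4)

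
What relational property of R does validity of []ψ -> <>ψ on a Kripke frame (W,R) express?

Suppose □ψ→◇ψ is valid. At any x set V(ψ)=W. Then □ψ at x, so ◇ψ at x, so x has a successor.
Conversely, on a frame with seriality the schema holds at every world under every valuation.
So the correspondent is seriality.

seriality: forall x exists y Rxy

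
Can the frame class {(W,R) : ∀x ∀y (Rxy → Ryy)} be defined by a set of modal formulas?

This is a Sahlqvist condition; the T□ axiom □(□p → p) defines it.
Suppose □(□p→p) is valid. Take Rxy and set V(p)={w : Ryw}. Then at y, □p holds; since □(□p→p) at x, □p→p at y, so p at y, i.e. Ryy.

Yes — defined by □(□p → p)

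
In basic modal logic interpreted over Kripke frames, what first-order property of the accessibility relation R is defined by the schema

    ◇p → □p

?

Suppose ◇p→□p is valid. Take Rxy, Rxz and set V(p)={y}. Then ◇p at x, so □p at x, so p at z, i.e. z=y.
Conversely, on a frame with partial functionality the schema holds at every world under every valuation.
Frame condition: ∀x ∀y ∀z (Rxy ∧ Rxz → y = z).

Partial functionality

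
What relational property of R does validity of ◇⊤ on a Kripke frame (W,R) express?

◇⊤ holds at w iff w has a successor, so frame-validity of ◇⊤ is exactly seriality. Equivalently via □A → ◇A:
Suppose □A→◇A is valid. At any x set V(A)=W. Then □A at x, so ◇A at x, so x has a successor.
The converse is a direct semantic check.
So the correspondent is seriality.

Seriality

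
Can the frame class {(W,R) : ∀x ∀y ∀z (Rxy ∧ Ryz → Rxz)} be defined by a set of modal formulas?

Definable; □p → □□p defines it

This is a Sahlqvist condition; the 4 axiom □p → □□p defines it.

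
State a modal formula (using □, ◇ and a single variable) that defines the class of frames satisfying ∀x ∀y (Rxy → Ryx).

q → □◇q

This is symmetry; the standard corresponding axiom is B: q → □◇q.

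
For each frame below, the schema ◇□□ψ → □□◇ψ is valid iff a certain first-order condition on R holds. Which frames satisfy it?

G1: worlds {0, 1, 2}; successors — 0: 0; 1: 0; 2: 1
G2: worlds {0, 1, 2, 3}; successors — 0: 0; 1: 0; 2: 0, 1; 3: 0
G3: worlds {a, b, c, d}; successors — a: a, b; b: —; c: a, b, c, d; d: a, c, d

This is the axiom for a generalized confluence (Geach) condition; its first-order frame correspondent is ∀x ∀y ∀z ((xRy ∧ xR²z) → ∃w (yR²w ∧ zRw)).
G1: condition met.
G2: condition met.
G3: fails — aRa, aR²b but no w with aR²w and bRw.
Valid on: G1, G2.

G1, G2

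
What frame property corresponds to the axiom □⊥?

emptiness of R

□⊥ is valid iff no world has any successor (otherwise □⊥ fails at any world with one).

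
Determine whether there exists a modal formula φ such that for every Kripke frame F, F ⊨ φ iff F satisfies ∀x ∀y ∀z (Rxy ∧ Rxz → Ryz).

This is a Sahlqvist condition; the 5 axiom ◇r → □◇r defines it.
Suppose ◇r→□◇r is valid. Take Rxy, Rxz and set V(r)={y}. Then ◇r at x, so □◇r at x, so ◇r at z, so some w with Rzw has r; w=y, i.e. Rzy. By symmetry of the argument, Ryz.

Yes — defined by ◇r → □◇r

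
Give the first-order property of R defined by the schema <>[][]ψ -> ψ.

This is a Sahlqvist (Geach-type) schema ◇^1□^2ψ → □^0◇^0ψ.
Minimal-valuation argument: fix x; take any y with xR^1y and any z with xR^0z. Set V(ψ) to the set of worlds R-reachable from y in exactly 2 steps. Then □^2ψ holds at y, so the antecedent holds at x; validity forces ◇^0ψ at z, giving a w with zR^0w and yR^2w.
First-order correspondent: forall x forall y (xRy -> exists w (y R^2 w & x = w)).

forall x forall y (xRy -> exists w (y R^2 w & x = w))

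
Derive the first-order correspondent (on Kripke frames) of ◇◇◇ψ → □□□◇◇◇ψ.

This is a Sahlqvist (Geach-type) schema ◇^3□^0ψ → □^3◇^3ψ.
First-order correspondent: ∀x ∀y ∀z ((xR³y ∧ xR³z) → ∃w (y = w ∧ zR³w)).

∀x ∀y ∀z ((xR³y ∧ xR³z) → ∃w (y = w ∧ zR³w))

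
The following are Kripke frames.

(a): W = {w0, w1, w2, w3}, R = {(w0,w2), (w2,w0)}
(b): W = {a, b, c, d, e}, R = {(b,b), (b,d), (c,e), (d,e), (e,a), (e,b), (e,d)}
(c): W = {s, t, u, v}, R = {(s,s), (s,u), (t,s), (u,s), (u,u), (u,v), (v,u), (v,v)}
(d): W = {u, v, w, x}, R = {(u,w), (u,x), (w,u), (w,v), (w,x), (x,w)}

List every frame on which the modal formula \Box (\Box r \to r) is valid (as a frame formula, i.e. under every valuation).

(c)

The schema corresponds to shift-reflexivity: \forall x \forall y (Rxy \to Ryy).
(a): fails — Rw0w2 but not Rw2w2.
(b): fails — Rea but not Raa.
(c): condition met.
(d): fails — Rxw but not Rww.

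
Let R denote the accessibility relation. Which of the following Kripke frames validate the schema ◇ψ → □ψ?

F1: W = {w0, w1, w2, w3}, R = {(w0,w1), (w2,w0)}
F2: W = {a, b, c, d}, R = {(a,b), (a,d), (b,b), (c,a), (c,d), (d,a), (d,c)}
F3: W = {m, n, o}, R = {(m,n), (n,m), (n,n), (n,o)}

F1

Frame correspondent (Sahlqvist): ∀x ∀y ∀z (Rxy ∧ Rxz → y = z) — i.e. partial functionality.
F1: satisfies the condition.
F2: fails — a sees both b and d.
F3: fails — n sees both m and n.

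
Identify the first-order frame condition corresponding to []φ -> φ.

reflexivity

Suppose □φ→φ is valid. At any x set V(φ)={w : Rxw}. Then □φ holds at x, so φ holds at x, i.e. Rxx.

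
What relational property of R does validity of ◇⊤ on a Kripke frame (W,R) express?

◇⊤ holds at w iff w has a successor, so frame-validity of ◇⊤ is exactly seriality. Equivalently via □p → ◇p:
Suppose □p→◇p is valid. At any x set V(p)=W. Then □p at x, so ◇p at x, so x has a successor.
The converse is a direct semantic check.
Frame condition: ∀x ∃y Rxy.

seriality: ∀x ∃y Rxy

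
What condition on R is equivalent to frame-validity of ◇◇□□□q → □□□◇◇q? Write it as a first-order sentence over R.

This is a Sahlqvist (Geach-type) schema ◇^2□^3q → □^3◇^2q.
Minimal-valuation argument: fix x; take any y with xR^2y and any z with xR^3z. Set V(q) to the set of worlds R-reachable from y in exactly 3 steps. Then □^3q holds at y, so the antecedent holds at x; validity forces ◇^2q at z, giving a w with zR^2w and yR^3w.
First-order correspondent: ∀x ∀y ∀z ((xR²y ∧ xR³z) → ∃w (yR³w ∧ zR²w)).

∀x ∀y ∀z ((xR²y ∧ xR³z) → ∃w (yR³w ∧ zR²w))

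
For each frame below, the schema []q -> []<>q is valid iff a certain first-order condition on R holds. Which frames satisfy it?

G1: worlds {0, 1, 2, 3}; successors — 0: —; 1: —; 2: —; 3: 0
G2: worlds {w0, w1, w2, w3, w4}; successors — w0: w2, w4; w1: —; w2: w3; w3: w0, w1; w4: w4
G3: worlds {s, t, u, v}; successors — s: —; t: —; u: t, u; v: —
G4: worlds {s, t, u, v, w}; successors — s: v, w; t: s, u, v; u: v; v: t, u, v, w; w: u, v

G4

This is the axiom for a generalized confluence (Geach) condition; its first-order frame correspondent is forall x forall z (xRz -> exists w (xRw & zRw)).
G1: fails — 3R0 but no w with 3Rw and 0Rw.
G2: fails — w0Rw2 but no w with w0Rw and w2Rw.
G3: fails — uRt but no w with uRw and tRw.
G4: holds.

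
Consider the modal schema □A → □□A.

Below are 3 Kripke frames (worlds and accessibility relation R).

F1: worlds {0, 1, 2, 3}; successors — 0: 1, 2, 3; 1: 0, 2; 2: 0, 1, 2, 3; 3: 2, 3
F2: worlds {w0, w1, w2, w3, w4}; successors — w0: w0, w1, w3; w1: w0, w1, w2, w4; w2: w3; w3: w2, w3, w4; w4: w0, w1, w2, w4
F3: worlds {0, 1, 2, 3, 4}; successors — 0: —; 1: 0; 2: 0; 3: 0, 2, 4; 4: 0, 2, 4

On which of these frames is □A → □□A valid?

F3

Frame correspondent (Sahlqvist): ∀x ∀y ∀z (Rxy ∧ Ryz → Rxz) — i.e. transitivity.
F1: fails — R10 and R01 but not R11.
F2: fails — Rw1w0 and Rw0w3 but not Rw1w3.
F3: condition met.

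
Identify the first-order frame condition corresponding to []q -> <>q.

seriality

This schema is the D axiom.
It corresponds to seriality: forall x exists y Rxy.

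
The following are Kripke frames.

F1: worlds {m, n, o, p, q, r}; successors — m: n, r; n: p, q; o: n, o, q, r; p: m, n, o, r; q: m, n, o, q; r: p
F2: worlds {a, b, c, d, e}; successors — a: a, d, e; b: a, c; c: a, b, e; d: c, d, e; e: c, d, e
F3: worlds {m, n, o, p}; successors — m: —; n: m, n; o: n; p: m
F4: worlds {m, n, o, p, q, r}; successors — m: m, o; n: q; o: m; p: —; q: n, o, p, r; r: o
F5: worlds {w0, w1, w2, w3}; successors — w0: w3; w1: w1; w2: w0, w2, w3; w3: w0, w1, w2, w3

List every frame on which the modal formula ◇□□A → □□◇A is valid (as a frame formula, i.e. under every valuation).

The schema corresponds to a generalized confluence (Geach) condition: ∀x ∀y ∀z ((xRy ∧ xR²z) → ∃w (yR²w ∧ zRw)).
F1: fails — oRn, oR²r but no w with nR²w and rRw.
F2: holds.
F3: fails — nRm, nR²m but no w with mR²w and mRw.
F4: fails — nRq, nR²p but no w with qR²w and pRw.
F5: fails — w3Rw1, w3R²w0 but no w with w1R²w and w0Rw.

F2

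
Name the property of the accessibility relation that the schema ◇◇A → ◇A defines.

This is frame-equivalent to □A → □□A (substitute ¬A for A and contrapose).
Suppose □A→□□A is valid. Take Rxy, Ryz and set V(A)={w : Rxw}. Then □A at x, so □□A at x, so □A at y, so A at z, i.e. Rxz.

transitivity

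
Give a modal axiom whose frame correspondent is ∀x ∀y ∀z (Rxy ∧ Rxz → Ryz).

◇s → □◇s

The condition is the Euclidean property. The 5 schema ◇s → □◇s defines it.
Suppose ◇s→□◇s is valid. Take Rxy, Rxz and set V(s)={y}. Then ◇s at x, so □◇s at x, so ◇s at z, so some w with Rzw has s; w=y, i.e. Rzy. By symmetry of the argument, Ryz.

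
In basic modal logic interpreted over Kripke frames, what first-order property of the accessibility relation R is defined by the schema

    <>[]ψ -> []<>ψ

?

convergence: forall x forall y forall z (Rxy & Rxz -> exists w (Ryw & Rzw))

Suppose ◇□ψ→□◇ψ is valid. Take Rxy, Rxz and set V(ψ)={w : Ryw}. Then □ψ at y so ◇□ψ at x, so □◇ψ at x, so ◇ψ at z, giving w with Rzw and Ryw.
Conversely, any frame satisfying forall x forall y forall z (Rxy & Rxz -> exists w (Ryw & Rzw)) validates the schema.
Frame condition: forall x forall y forall z (Rxy & Rxz -> exists w (Ryw & Rzw)).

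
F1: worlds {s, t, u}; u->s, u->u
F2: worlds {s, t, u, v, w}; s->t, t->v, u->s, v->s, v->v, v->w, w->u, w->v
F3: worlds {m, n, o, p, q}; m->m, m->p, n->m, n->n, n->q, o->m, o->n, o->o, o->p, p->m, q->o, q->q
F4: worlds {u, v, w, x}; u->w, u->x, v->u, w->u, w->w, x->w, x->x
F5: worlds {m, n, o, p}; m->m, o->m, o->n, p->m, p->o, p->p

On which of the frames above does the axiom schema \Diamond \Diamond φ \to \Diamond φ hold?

This is the axiom for a generalized confluence (Geach) condition; its first-order frame correspondent is \forall x \forall y (x R^2 y \to \exists w (y = w \wedge xRw)).
F1: ✓.
F2: fails — sR²v but no w* with v=w* and sRw*.
F3: fails — nR²o but no w with o=w and nRw.
F4: fails — uR²u but no t with u=t and uRt.
F5: fails — pR²n but no w with n=w and pRw.
Valid on: F1.

F1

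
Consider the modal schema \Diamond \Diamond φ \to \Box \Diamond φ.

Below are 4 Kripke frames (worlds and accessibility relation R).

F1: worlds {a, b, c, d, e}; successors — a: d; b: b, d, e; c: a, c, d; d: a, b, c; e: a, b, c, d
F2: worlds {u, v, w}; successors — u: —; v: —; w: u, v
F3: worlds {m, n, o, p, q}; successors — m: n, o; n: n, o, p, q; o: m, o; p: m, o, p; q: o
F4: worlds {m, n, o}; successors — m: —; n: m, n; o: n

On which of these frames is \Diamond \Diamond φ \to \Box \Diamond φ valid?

F2

The schema corresponds to a generalized confluence (Geach) condition: \forall x \forall y \forall z ((x R^2 y \wedge xRz) \to \exists w (y = w \wedge zRw)).
F1: fails — bR²a, bRb but no w with a=w and bRw.
F2: ✓.
F3: fails — mR²m, mRn but no w with m=w and nRw.
F4: fails — nR²m, nRm but no w with m=w and mRw.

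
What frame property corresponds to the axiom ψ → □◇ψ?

symmetry: ∀x ∀y (Rxy → Ryx)

Suppose ψ→□◇ψ is valid. Take Rxy and set V(ψ)={x}. Then ψ at x, so □◇ψ at x, so ◇ψ at y, so some z with Ryz has ψ; z=x, i.e. Ryx.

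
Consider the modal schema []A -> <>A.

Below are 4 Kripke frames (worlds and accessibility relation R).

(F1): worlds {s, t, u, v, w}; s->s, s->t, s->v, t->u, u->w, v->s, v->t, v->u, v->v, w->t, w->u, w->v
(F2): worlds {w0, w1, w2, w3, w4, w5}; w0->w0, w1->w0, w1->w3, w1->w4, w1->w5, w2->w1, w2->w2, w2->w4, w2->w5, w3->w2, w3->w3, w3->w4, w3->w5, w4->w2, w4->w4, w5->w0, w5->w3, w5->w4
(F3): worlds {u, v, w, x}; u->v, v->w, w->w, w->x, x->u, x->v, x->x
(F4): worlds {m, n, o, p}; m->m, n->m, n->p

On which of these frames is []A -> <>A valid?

Frame correspondent (Sahlqvist): forall x exists y Rxy — i.e. seriality.
(F1): holds.
(F2): holds.
(F3): holds.
(F4): fails — world o has no successor.

(F1), (F2), (F3)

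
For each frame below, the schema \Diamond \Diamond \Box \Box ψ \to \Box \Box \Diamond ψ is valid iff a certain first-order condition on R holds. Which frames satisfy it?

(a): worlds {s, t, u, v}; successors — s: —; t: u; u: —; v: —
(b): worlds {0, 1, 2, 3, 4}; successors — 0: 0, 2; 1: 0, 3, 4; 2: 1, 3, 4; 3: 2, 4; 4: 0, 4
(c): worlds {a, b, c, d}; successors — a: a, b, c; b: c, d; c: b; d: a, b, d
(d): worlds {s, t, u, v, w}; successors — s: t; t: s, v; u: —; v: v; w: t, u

This is the axiom for a generalized confluence (Geach) condition; its first-order frame correspondent is \forall x \forall y \forall z ((x R^2 y \wedge x R^2 z) \to \exists w (y R^2 w \wedge zRw)).
(a): condition met.
(b): condition met.
(c): fails — aR²c, aR²c but no w with cR²w and cRw.
(d): fails — sR²s, sR²s but no w* with sR²w* and sRw*.

(a), (b)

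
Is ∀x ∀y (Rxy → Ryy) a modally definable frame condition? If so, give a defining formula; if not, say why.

Yes — defined by □(□q → q)

The condition is shift-reflexivity. A defining modal formula is □(□q → q).
Suppose □(□q→q) is valid. Take Rxy and set V(q)={w : Ryw}. Then at y, □q holds; since □(□q→q) at x, □q→q at y, so q at y, i.e. Ryy.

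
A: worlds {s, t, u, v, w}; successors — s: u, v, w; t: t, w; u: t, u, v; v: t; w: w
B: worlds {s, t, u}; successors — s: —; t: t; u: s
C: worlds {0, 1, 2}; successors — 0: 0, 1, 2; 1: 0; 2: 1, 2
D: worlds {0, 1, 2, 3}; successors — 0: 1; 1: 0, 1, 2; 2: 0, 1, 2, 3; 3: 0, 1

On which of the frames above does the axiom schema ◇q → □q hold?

B

Frame correspondent (Sahlqvist): ∀x ∀y ∀z (Rxy ∧ Rxz → y = z) — i.e. partial functionality.
A: fails — s sees both u and v.
B: ✓.
C: fails — 0 sees both 0 and 1.
D: fails — 1 sees both 0 and 1.
Valid on: B.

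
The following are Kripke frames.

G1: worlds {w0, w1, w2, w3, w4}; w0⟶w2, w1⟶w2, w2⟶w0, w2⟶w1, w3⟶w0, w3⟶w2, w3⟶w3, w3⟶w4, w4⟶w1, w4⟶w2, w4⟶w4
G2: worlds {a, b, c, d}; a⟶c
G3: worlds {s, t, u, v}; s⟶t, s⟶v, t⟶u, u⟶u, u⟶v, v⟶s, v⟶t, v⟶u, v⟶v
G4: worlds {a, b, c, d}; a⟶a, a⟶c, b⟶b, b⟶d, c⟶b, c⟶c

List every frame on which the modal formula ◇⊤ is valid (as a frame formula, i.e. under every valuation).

The schema corresponds to seriality: ∀x ∃y Rxy.
G1: ✓.
G2: fails — world b has no successor.
G3: ✓.
G4: fails — world d has no successor.
Valid on: G1, G3.

G1, G3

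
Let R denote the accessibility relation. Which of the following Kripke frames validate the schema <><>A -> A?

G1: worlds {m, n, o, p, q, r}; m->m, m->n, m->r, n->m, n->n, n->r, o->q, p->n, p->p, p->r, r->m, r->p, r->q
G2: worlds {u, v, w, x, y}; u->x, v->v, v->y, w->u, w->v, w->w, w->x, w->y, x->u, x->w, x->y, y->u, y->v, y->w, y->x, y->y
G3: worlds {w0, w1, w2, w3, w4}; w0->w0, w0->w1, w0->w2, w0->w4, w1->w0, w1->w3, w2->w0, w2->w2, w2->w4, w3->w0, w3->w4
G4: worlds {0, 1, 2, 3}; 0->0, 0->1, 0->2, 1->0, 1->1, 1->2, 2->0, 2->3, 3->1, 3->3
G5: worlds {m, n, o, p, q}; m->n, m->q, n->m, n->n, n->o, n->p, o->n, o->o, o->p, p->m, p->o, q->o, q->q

This is the axiom for a generalized confluence (Geach) condition; its first-order frame correspondent is forall x forall y (x R^2 y -> exists w (y = w & x = w)).
G1: fails — mR²n but n ≠ m.
G2: fails — uR²w but w ≠ u.
G3: fails — w0R²w1 but w1 ≠ w0.
G4: fails — 0R²1 but 1 ≠ 0.
G5: fails — mR²n but n ≠ m.

none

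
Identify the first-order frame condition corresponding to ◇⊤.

◇⊤ holds at w iff w has a successor, so frame-validity of ◇⊤ is exactly seriality. Equivalently via □p → ◇p:
Suppose □p→◇p is valid. At any x set V(p)=W. Then □p at x, so ◇p at x, so x has a successor.

seriality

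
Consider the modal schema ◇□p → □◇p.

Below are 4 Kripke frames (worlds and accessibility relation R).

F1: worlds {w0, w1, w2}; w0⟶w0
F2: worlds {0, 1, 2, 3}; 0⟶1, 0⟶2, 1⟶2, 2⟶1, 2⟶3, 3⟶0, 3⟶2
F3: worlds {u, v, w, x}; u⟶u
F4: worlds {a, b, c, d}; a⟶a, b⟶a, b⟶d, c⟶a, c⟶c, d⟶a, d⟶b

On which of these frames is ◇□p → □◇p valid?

The schema corresponds to convergence: ∀x ∀y ∀z (Rxy ∧ Rxz → ∃w (Ryw ∧ Rzw)).
F1: ✓.
F2: fails — R02 and R01 but 2 and 1 have no common successor.
F3: ✓.
F4: ✓.

F1, F3, F4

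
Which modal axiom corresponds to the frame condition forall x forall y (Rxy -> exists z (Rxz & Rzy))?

□□s → □s

The condition is density. The C4 schema □□s → □s defines it.
Suppose □□s→□s is valid. Take Rxy and set V(s)={w : xR²w}. Then □□s at x, so □s at x, so s at y, i.e. ∃z(Rxz∧Rzy).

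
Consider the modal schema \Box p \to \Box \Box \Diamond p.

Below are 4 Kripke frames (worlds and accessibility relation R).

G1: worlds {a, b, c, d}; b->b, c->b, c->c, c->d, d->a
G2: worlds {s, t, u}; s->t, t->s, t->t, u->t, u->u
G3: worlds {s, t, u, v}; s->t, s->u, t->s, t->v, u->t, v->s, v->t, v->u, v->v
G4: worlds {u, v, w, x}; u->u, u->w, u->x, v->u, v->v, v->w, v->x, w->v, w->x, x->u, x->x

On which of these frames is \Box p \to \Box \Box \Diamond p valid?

G2, G4

The schema corresponds to a generalized confluence (Geach) condition: \forall x \forall z (x R^2 z \to \exists w (xRw \wedge zRw)).
G1: fails — cR²a but no w with cRw and aRw.
G2: holds.
G3: fails — sR²t but no w with sRw and tRw.
G4: holds.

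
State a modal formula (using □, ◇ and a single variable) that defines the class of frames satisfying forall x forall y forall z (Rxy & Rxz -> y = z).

A defining formula is ◇r → □r (the CD axiom).
Suppose ◇r→□r is valid. Take Rxy, Rxz and set V(r)={y}. Then ◇r at x, so □r at x, so r at z, i.e. z=y.

◇r → □r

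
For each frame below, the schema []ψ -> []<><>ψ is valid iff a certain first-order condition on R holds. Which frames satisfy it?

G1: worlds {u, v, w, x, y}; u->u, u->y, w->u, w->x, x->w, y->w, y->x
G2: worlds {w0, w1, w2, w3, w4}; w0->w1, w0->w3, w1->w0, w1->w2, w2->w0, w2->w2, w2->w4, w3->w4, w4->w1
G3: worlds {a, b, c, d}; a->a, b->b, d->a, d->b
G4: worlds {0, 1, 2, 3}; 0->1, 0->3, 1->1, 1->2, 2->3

G1, G3

The schema corresponds to a generalized confluence (Geach) condition: forall x forall z (xRz -> exists w (xRw & z R^2 w)).
G1: satisfies the condition.
G2: fails — w3Rw4 but no w with w3Rw and w4R²w.
G3: satisfies the condition.
G4: fails — 0R3 but no w with 0Rw and 3R²w.
Valid on: G1, G3.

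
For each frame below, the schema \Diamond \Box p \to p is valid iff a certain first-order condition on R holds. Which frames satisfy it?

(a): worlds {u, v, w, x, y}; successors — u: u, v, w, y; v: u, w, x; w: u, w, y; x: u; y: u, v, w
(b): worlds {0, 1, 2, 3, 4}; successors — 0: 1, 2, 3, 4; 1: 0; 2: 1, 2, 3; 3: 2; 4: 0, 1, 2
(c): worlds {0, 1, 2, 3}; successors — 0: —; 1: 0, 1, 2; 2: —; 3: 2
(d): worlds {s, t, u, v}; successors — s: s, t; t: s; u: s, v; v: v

The schema corresponds to a generalized confluence (Geach) condition: \forall x \forall y (xRy \to \exists w (yRw \wedge x = w)).
(a): fails — vRw but no t with wRt and v=t.
(b): fails — 0R2 but no w with 2Rw and 0=w.
(c): fails — 1R0 but no w with 0Rw and 1=w.
(d): fails — uRs but no w with sRw and u=w.

none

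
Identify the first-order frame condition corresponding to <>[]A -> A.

Symmetry

Replacing A by ¬A and contraposing gives the equivalent schema A → □◇A.
Suppose A→□◇A is valid. Take Rxy and set V(A)={x}. Then A at x, so □◇A at x, so ◇A at y, so some z with Ryz has A; z=x, i.e. Ryx.
Conversely, any frame satisfying forall x forall y (Rxy -> Ryx) validates the schema.
Frame condition: forall x forall y (Rxy -> Ryx).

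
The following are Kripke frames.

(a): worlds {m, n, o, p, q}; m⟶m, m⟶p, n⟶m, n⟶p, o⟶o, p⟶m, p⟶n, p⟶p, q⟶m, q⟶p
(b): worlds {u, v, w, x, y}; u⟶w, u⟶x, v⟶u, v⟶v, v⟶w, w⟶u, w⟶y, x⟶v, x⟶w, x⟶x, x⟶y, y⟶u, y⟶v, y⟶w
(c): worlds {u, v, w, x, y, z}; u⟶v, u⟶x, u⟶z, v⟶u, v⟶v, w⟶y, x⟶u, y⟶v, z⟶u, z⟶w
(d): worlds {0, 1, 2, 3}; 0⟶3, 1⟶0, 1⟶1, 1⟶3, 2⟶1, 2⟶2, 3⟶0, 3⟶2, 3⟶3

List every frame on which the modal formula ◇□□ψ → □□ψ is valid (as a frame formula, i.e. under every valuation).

This is the axiom for a generalized confluence (Geach) condition; its first-order frame correspondent is ∀x ∀y ∀z ((xRy ∧ xR²z) → ∃w (yR²w ∧ z = w)).
(a): ✓.
(b): fails — uRw, uR²y but no t with wR²t and y=t.
(c): fails — uRv, uR²w but no t with vR²t and w=t.
(d): fails — 1R0, 1R²1 but no w with 0R²w and 1=w.

(a)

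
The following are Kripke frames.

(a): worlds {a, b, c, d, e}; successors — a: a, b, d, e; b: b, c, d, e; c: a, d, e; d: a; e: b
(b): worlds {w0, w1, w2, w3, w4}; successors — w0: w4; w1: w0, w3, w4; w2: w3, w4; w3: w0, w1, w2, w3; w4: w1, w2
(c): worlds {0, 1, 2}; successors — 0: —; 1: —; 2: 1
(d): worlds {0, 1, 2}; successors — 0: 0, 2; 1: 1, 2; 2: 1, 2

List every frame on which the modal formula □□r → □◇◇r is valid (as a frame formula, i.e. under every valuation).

This is the axiom for a generalized confluence (Geach) condition; its first-order frame correspondent is ∀x ∀z (xRz → ∃w (xR²w ∧ zR²w)).
(a): ✓.
(b): fails — w0Rw4 but no w with w0R²w and w4R²w.
(c): fails — 2R1 but no w with 2R²w and 1R²w.
(d): ✓.
Valid on: (a), (d).

(a), (d)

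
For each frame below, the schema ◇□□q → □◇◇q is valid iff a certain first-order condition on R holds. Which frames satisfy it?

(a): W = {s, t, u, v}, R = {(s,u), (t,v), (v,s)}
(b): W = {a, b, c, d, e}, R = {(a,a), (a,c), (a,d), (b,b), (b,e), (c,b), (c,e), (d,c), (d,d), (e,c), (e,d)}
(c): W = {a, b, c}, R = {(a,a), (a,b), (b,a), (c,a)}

(b), (c)

This is the axiom for a generalized confluence (Geach) condition; its first-order frame correspondent is ∀x ∀y ∀z ((xRy ∧ xRz) → ∃w (yR²w ∧ zR²w)).
(a): fails — sRu, sRu but no w with uR²w and uR²w.
(b): condition met.
(c): condition met.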